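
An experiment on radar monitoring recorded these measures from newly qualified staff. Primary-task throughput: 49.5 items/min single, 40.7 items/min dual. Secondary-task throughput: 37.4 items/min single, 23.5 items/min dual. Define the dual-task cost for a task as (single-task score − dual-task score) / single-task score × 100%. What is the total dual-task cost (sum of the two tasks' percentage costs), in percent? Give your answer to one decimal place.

54.9

Primary cost = (49.5 − 40.7) / 49.5 × 100% = 17.7778%.
Secondary cost = (37.4 − 23.5) / 37.4 × 100% = 37.1658%.
Total = 17.7778% + 37.1658% = 54.9436% ≈ 54.9%.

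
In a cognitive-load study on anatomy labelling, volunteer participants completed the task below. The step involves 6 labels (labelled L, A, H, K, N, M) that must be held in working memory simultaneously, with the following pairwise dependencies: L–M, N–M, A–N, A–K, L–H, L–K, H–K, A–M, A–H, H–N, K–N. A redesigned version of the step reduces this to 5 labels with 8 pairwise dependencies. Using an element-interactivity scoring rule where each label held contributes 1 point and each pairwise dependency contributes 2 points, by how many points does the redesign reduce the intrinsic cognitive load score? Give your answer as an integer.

Original: 6 × 1 + 11 × 2 = 6 + 22 = 28.
Redesigned: 5 × 1 + 8 × 2 = 5 + 16 = 21.
Reduction = 28 − 21 = 7.

7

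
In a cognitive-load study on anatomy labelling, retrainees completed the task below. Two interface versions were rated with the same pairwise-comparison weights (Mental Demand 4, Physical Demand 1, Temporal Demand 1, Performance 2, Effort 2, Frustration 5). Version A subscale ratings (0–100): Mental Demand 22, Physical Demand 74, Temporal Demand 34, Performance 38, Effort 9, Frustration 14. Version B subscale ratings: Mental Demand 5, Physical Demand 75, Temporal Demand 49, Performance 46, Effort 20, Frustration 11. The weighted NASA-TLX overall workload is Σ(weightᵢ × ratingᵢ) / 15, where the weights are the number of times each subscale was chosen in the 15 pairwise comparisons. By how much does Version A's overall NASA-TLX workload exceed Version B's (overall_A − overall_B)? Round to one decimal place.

1.9

Version A weighted sum = 4·22 + 1·74 + 1·34 + 2·38 + 2·9 + 5·14 = 88 + 74 + 34 + 76 + 18 + 70 = 360; overall_A = 360/15 = 24.0000.
Version B weighted sum = 4·5 + 1·75 + 1·49 + 2·46 + 2·20 + 5·11 = 20 + 75 + 49 + 92 + 40 + 55 = 331; overall_B = 331/15 = 22.0667.
Difference = 24.0000 − 22.0667 = 1.9333 ≈ 1.9.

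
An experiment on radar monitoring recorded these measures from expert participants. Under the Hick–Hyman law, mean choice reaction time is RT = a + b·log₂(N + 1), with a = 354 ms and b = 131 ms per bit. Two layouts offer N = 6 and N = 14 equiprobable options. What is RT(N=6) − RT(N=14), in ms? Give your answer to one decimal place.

RT(6) = 354 + 131·log₂(7) = 354 + 131·2.8074 = 721.7694 ms.
RT(14) = 354 + 131·log₂(15) = 354 + 131·3.9069 = 865.8039 ms.
Difference = 721.7694 − 865.8039 = -144.0345 ≈ -144.0 ms.

-144.0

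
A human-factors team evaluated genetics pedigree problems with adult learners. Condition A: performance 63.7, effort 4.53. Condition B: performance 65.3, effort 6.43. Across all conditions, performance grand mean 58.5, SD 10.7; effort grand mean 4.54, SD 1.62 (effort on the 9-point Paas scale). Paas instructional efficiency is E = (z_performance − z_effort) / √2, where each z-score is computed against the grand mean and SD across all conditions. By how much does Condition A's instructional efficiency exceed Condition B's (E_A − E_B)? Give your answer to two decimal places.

0.72

Condition A: z_P = (63.7 − 58.5)/10.7 = 0.4860; z_E = (4.53 − 4.54)/1.62 = -0.0062; E_A = (0.4860 − (-0.0062))/√2 = 0.3480.
Condition B: z_P = (65.3 − 58.5)/10.7 = 0.6355; z_E = (6.43 − 4.54)/1.62 = 1.1667; E_B = (0.6355 − 1.1667)/√2 = -0.3756.
E_A − E_B = 0.3480 − (-0.3756) = 0.7236 ≈ 0.72.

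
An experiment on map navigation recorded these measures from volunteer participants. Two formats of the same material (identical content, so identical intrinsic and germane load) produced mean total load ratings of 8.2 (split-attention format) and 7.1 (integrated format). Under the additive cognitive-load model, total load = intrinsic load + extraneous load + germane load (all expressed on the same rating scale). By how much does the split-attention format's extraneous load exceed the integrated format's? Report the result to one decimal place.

Intrinsic and germane load are equal across formats, so the difference in total load equals the difference in extraneous load.
Extraneous-load difference = 8.2 − 7.1 = 1.1.

1.1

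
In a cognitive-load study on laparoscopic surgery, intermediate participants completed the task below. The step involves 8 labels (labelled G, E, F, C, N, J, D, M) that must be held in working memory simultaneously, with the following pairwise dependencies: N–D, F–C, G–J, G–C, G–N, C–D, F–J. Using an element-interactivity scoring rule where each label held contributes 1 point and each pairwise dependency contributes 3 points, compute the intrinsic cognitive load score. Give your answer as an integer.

29

Count of labels held simultaneously: 8.
Count of pairwise dependencies listed: 7.
Element contribution: 8 × 1 = 8.
Interaction contribution: 7 × 3 = 21.
Intrinsic load = 8 + 21 = 29.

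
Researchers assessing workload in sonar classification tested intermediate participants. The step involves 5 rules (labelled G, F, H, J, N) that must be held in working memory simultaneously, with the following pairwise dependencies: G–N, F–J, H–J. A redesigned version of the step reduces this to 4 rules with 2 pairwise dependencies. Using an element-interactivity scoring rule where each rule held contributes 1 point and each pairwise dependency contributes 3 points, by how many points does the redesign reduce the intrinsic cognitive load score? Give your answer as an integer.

4

Original: 5 × 1 + 3 × 3 = 5 + 9 = 14.
Redesigned: 4 × 1 + 2 × 3 = 4 + 6 = 10.
Reduction = 14 − 10 = 4.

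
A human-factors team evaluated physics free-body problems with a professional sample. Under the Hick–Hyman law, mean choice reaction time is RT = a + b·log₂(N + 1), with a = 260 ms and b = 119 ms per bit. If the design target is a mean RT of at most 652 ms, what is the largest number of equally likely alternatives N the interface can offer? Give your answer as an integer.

Set 260 + 119·log₂(N + 1) ≤ 652.
log₂(N + 1) ≤ (652 − 260) / 119 = 3.2941.
N + 1 ≤ 2^3.2941 = 9.8090.
N ≤ 8.8090, so the largest integer N is 8.

8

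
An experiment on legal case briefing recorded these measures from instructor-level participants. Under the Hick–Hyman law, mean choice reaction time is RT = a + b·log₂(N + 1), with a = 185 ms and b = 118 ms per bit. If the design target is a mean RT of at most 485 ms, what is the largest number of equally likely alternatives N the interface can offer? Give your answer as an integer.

Set 185 + 118·log₂(N + 1) ≤ 485.
log₂(N + 1) ≤ (485 − 185) / 118 = 2.5424.
N + 1 ≤ 2^2.5424 = 5.8256.
N ≤ 4.8256, so the largest integer N is 4.

4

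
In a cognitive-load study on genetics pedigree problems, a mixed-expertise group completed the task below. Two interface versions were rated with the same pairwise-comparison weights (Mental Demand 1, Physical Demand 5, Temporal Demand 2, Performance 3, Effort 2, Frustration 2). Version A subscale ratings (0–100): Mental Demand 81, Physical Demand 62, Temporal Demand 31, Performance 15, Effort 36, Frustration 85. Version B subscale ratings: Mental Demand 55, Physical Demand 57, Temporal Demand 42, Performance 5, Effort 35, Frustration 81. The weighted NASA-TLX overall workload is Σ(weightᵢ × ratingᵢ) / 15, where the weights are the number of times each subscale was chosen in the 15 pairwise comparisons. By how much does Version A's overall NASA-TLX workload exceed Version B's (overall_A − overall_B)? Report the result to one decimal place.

Version A weighted sum = 1·81 + 5·62 + 2·31 + 3·15 + 2·36 + 2·85 = 81 + 310 + 62 + 45 + 72 + 170 = 740; overall_A = 740/15 = 49.3333.
Version B weighted sum = 1·55 + 5·57 + 2·42 + 3·5 + 2·35 + 2·81 = 55 + 285 + 84 + 15 + 70 + 162 = 671; overall_B = 671/15 = 44.7333.
Difference = 49.3333 − 44.7333 = 4.6000 ≈ 4.6.

4.6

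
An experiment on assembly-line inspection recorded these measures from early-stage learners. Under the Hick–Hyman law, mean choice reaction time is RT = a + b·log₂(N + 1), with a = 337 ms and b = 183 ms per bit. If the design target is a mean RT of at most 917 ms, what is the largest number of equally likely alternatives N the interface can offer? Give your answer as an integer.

7

Set 337 + 183·log₂(N + 1) ≤ 917.
log₂(N + 1) ≤ (917 − 337) / 183 = 3.1694.
N + 1 ≤ 2^3.1694 = 8.9967.
N ≤ 7.9967, so the largest integer N is 7.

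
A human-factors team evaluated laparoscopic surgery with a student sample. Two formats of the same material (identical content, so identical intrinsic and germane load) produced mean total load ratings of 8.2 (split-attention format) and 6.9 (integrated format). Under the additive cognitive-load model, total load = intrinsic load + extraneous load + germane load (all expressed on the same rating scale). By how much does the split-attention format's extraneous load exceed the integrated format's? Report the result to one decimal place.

1.3

Intrinsic and germane load are equal across formats, so the difference in total load equals the difference in extraneous load.
Extraneous-load difference = 8.2 − 6.9 = 1.3.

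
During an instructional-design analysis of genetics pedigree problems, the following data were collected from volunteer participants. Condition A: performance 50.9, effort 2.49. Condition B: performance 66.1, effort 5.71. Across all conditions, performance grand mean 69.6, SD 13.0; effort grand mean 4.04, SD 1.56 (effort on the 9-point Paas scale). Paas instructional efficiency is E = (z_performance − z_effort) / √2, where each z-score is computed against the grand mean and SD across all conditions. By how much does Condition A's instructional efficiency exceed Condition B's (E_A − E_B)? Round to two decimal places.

0.63

Condition A: z_P = (50.9 − 69.6)/13.0 = -1.4385; z_E = (2.49 − 4.04)/1.56 = -0.9936; E_A = (-1.4385 − (-0.9936))/√2 = -0.3146.
Condition B: z_P = (66.1 − 69.6)/13.0 = -0.2692; z_E = (5.71 − 4.04)/1.56 = 1.0705; E_B = (-0.2692 − 1.0705)/√2 = -0.9473.
E_A − E_B = -0.3146 − (-0.9473) = 0.6327 ≈ 0.63.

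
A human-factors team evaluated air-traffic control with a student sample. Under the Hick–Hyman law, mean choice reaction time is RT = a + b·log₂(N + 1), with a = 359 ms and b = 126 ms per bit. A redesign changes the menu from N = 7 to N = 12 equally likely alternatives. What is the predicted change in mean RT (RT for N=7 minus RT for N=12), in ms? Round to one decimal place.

RT(7) = 359 + 126·log₂(8) = 359 + 126·3.0000 = 737.0000 ms.
RT(12) = 359 + 126·log₂(13) = 359 + 126·3.7004 = 825.2504 ms.
Difference = 737.0000 − 825.2504 = -88.2504 ≈ -88.3 ms.

-88.3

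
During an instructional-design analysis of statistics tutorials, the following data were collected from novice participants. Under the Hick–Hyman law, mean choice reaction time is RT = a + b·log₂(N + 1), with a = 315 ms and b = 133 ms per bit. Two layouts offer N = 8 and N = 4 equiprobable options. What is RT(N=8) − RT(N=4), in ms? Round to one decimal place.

112.8

RT(8) = 315 + 133·log₂(9) = 315 + 133·3.1699 = 736.5967 ms.
RT(4) = 315 + 133·log₂(5) = 315 + 133·2.3219 = 623.8127 ms.
Difference = 736.5967 − 623.8127 = 112.7840 ≈ 112.8 ms.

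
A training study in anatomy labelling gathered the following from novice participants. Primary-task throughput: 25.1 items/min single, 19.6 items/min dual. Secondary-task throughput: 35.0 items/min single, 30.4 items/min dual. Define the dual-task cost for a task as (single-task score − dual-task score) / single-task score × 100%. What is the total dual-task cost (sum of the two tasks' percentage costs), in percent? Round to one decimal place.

35.1

Primary cost = (25.1 − 19.6) / 25.1 × 100% = 21.9124%.
Secondary cost = (35.0 − 30.4) / 35.0 × 100% = 13.1429%.
Total = 21.9124% + 13.1429% = 35.0553% ≈ 35.1%.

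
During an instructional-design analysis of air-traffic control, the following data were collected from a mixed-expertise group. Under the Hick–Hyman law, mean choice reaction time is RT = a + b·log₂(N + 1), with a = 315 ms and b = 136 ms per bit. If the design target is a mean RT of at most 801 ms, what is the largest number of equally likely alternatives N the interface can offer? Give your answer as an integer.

Set 315 + 136·log₂(N + 1) ≤ 801.
log₂(N + 1) ≤ (801 − 315) / 136 = 3.5735.
N + 1 ≤ 2^3.5735 = 11.9050.
N ≤ 10.9050, so the largest integer N is 10.

10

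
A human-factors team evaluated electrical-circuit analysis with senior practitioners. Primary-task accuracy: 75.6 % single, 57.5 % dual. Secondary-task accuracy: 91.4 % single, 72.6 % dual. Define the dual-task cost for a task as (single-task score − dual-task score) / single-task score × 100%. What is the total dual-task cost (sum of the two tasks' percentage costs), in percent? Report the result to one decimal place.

44.5

Primary cost = (75.6 − 57.5) / 75.6 × 100% = 23.9418%.
Secondary cost = (91.4 − 72.6) / 91.4 × 100% = 20.5689%.
Total = 23.9418% + 20.5689% = 44.5107% ≈ 44.5%.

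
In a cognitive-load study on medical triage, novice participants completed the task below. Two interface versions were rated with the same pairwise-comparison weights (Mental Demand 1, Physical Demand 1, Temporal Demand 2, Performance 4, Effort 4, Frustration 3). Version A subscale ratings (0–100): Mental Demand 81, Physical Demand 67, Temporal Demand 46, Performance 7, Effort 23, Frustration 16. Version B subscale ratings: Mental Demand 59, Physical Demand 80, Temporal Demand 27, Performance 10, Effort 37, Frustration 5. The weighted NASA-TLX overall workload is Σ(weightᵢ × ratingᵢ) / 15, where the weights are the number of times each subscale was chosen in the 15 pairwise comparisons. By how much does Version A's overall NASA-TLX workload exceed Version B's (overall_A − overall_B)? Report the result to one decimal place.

Version A weighted sum = 1·81 + 1·67 + 2·46 + 4·7 + 4·23 + 3·16 = 81 + 67 + 92 + 28 + 92 + 48 = 408; overall_A = 408/15 = 27.2000.
Version B weighted sum = 1·59 + 1·80 + 2·27 + 4·10 + 4·37 + 3·5 = 59 + 80 + 54 + 40 + 148 + 15 = 396; overall_B = 396/15 = 26.4000.
Difference = 27.2000 − 26.4000 = 0.8000 ≈ 0.8.

0.8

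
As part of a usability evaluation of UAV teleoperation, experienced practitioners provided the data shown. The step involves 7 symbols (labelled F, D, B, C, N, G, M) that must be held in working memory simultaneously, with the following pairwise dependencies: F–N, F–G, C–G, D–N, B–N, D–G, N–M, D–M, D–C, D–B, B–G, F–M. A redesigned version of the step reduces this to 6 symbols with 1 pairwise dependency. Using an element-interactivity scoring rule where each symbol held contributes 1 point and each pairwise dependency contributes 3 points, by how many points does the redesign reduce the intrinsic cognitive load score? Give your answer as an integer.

34

Original: 7 × 1 + 12 × 3 = 7 + 36 = 43.
Redesigned: 6 × 1 + 1 × 3 = 6 + 3 = 9.
Reduction = 43 − 9 = 34.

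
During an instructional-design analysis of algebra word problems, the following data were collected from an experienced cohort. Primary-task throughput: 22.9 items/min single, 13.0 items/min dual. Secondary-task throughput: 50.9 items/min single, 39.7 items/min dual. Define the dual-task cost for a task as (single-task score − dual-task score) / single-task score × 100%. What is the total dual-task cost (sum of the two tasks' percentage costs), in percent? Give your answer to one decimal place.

65.2

Primary cost = (22.9 − 13.0) / 22.9 × 100% = 43.2314%.
Secondary cost = (50.9 − 39.7) / 50.9 × 100% = 22.0039%.
Total = 43.2314% + 22.0039% = 65.2353% ≈ 65.2%.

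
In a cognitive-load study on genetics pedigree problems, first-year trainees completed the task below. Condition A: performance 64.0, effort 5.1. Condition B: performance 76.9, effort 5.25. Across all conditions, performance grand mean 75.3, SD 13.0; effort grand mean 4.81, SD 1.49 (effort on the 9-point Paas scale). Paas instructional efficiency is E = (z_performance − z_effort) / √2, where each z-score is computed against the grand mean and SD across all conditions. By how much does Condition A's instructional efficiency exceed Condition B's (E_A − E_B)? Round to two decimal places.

Condition A: z_P = (64.0 − 75.3)/13.0 = -0.8692; z_E = (5.1 − 4.81)/1.49 = 0.1946; E_A = (-0.8692 − 0.1946)/√2 = -0.7522.
Condition B: z_P = (76.9 − 75.3)/13.0 = 0.1231; z_E = (5.25 − 4.81)/1.49 = 0.2953; E_B = (0.1231 − 0.2953)/√2 = -0.1218.
E_A − E_B = -0.7522 − (-0.1218) = -0.6304 ≈ -0.63.

-0.63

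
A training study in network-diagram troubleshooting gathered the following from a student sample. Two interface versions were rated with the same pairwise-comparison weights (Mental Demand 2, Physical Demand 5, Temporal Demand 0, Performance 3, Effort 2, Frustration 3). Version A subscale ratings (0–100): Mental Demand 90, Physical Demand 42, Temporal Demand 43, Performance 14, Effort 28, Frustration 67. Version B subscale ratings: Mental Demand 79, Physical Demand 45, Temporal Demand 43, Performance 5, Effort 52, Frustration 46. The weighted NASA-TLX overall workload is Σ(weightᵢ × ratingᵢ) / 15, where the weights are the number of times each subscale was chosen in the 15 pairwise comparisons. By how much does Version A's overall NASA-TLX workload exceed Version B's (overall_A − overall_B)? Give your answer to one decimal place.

Version A weighted sum = 2·90 + 5·42 + 0·43 + 3·14 + 2·28 + 3·67 = 180 + 210 + 0 + 42 + 56 + 201 = 689; overall_A = 689/15 = 45.9333.
Version B weighted sum = 2·79 + 5·45 + 0·43 + 3·5 + 2·52 + 3·46 = 158 + 225 + 0 + 15 + 104 + 138 = 640; overall_B = 640/15 = 42.6667.
Difference = 45.9333 − 42.6667 = 3.2666 ≈ 3.3.

3.3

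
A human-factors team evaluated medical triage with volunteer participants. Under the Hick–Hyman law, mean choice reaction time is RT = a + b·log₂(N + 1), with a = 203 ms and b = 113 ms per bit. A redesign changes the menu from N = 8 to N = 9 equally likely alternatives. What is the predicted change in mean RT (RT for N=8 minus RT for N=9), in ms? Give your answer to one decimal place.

-17.2

RT(8) = 203 + 113·log₂(9) = 203 + 113·3.1699 = 561.1987 ms.
RT(9) = 203 + 113·log₂(10) = 203 + 113·3.3219 = 578.3747 ms.
Difference = 561.1987 − 578.3747 = -17.1760 ≈ -17.2 ms.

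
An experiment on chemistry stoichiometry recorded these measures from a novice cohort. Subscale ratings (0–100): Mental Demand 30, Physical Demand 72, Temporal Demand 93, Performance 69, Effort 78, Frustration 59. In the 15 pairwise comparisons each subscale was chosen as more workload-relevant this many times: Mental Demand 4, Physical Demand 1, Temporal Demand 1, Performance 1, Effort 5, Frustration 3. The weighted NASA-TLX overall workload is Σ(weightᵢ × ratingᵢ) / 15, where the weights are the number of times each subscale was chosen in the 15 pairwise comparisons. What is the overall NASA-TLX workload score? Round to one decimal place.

The tallies are the weights (they sum to 15).
Weighted sum = 4·30 + 1·72 + 1·93 + 1·69 + 5·78 + 3·59
            = 120 + 72 + 93 + 69 + 390 + 177 = 921.
Overall workload = 921 / 15 = 61.4000 ≈ 61.4.

61.4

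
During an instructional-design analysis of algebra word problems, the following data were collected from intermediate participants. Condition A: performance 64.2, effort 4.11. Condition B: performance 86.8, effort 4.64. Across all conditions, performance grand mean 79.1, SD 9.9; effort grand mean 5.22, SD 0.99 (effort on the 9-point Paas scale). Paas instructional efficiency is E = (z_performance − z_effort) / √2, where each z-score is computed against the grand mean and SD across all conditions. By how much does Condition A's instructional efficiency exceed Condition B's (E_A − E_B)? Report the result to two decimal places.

Condition A: z_P = (64.2 − 79.1)/9.9 = -1.5051; z_E = (4.11 − 5.22)/0.99 = -1.1212; E_A = (-1.5051 − (-1.1212))/√2 = -0.2715.
Condition B: z_P = (86.8 − 79.1)/9.9 = 0.7778; z_E = (4.64 − 5.22)/0.99 = -0.5859; E_B = (0.7778 − (-0.5859))/√2 = 0.9643.
E_A − E_B = -0.2715 − 0.9643 = -1.2358 ≈ -1.24.

-1.24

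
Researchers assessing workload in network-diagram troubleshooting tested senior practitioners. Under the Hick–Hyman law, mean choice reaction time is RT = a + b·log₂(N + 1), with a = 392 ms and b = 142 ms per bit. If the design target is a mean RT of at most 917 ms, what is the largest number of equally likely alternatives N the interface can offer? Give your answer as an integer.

11

Set 392 + 142·log₂(N + 1) ≤ 917.
log₂(N + 1) ≤ (917 − 392) / 142 = 3.6972.
N + 1 ≤ 2^3.6972 = 12.9708.
N ≤ 11.9708, so the largest integer N is 11.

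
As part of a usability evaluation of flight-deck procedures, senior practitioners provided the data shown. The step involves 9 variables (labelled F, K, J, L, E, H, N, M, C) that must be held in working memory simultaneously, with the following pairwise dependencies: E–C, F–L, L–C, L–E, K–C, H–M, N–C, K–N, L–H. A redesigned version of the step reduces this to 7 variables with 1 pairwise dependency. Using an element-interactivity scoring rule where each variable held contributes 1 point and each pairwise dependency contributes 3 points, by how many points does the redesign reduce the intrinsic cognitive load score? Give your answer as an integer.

26

Original: 9 × 1 + 9 × 3 = 9 + 27 = 36.
Redesigned: 7 × 1 + 1 × 3 = 7 + 3 = 10.
Reduction = 36 − 10 = 26.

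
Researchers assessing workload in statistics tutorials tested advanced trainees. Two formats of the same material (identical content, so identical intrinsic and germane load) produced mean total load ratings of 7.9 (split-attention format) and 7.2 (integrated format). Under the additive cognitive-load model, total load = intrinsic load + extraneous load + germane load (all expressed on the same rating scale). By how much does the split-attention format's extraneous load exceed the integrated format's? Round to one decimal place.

0.7

Intrinsic and germane load are equal across formats, so the difference in total load equals the difference in extraneous load.
Extraneous-load difference = 7.9 − 7.2 = 0.7.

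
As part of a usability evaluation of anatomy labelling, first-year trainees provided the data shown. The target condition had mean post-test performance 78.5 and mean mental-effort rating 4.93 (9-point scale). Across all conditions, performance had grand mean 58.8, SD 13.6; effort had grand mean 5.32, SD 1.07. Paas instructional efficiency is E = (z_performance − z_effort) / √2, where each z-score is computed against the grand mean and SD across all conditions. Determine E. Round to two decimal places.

1.28

z_performance = (78.5 − 58.8) / 13.6 = 19.7000 / 13.6 = 1.4485.
z_effort = (4.93 − 5.32) / 1.07 = -0.3900 / 1.07 = -0.3645.
z_P − z_E = 1.4485 − (-0.3645) = 1.8130.
E = 1.8130 / √2 = 1.8130 / 1.41421 = 1.2820 ≈ 1.28.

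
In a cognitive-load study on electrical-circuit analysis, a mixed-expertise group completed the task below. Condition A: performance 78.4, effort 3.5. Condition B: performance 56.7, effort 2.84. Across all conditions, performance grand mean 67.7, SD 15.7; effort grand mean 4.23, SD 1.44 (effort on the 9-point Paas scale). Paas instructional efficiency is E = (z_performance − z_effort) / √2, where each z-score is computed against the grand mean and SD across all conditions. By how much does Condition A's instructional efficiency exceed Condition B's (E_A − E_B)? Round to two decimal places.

Condition A: z_P = (78.4 − 67.7)/15.7 = 0.6815; z_E = (3.5 − 4.23)/1.44 = -0.5069; E_A = (0.6815 − (-0.5069))/√2 = 0.8403.
Condition B: z_P = (56.7 − 67.7)/15.7 = -0.7006; z_E = (2.84 − 4.23)/1.44 = -0.9653; E_B = (-0.7006 − (-0.9653))/√2 = 0.1872.
E_A − E_B = 0.8403 − 0.1872 = 0.6531 ≈ 0.65.

0.65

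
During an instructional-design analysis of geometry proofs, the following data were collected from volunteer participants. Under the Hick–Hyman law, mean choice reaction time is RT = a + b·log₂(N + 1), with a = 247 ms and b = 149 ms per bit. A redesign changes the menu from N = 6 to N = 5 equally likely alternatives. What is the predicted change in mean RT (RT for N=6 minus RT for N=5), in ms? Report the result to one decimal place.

33.1

RT(6) = 247 + 149·log₂(7) = 247 + 149·2.8074 = 665.3026 ms.
RT(5) = 247 + 149·log₂(6) = 247 + 149·2.5850 = 632.1650 ms.
Difference = 665.3026 − 632.1650 = 33.1376 ≈ 33.1 ms.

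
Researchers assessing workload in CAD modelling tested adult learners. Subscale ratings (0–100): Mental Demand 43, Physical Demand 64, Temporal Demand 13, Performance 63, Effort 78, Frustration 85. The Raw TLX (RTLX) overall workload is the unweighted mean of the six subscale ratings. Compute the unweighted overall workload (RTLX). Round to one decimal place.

Sum of ratings = 43 + 64 + 13 + 63 + 78 + 85 = 346.
RTLX = 346 / 6 = 57.6667 ≈ 57.7.

57.7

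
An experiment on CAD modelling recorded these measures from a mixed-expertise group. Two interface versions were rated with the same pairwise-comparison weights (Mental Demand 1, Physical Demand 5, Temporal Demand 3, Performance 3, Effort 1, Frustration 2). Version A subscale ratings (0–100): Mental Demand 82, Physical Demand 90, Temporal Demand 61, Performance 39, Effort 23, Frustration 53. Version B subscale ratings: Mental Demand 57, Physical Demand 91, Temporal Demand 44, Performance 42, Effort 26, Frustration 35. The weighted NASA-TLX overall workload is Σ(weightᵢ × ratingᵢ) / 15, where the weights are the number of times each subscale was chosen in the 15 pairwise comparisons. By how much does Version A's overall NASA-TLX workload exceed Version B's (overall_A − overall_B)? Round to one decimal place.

6.3

Version A weighted sum = 1·82 + 5·90 + 3·61 + 3·39 + 1·23 + 2·53 = 82 + 450 + 183 + 117 + 23 + 106 = 961; overall_A = 961/15 = 64.0667.
Version B weighted sum = 1·57 + 5·91 + 3·44 + 3·42 + 1·26 + 2·35 = 57 + 455 + 132 + 126 + 26 + 70 = 866; overall_B = 866/15 = 57.7333.
Difference = 64.0667 − 57.7333 = 6.3334 ≈ 6.3.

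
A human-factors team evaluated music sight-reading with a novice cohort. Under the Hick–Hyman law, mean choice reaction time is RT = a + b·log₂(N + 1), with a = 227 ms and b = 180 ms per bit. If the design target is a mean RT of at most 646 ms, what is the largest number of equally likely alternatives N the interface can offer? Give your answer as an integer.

Set 227 + 180·log₂(N + 1) ≤ 646.
log₂(N + 1) ≤ (646 − 227) / 180 = 2.3278.
N + 1 ≤ 2^2.3278 = 5.0204.
N ≤ 4.0204, so the largest integer N is 4.

4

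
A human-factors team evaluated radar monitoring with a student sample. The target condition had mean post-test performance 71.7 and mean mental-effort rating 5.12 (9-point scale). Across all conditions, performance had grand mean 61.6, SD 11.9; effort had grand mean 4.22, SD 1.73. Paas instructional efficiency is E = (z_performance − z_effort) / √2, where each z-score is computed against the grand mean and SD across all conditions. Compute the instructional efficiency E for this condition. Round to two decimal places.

0.23

z_performance = (71.7 − 61.6) / 11.9 = 10.1000 / 11.9 = 0.8487.
z_effort = (5.12 − 4.22) / 1.73 = 0.9000 / 1.73 = 0.5202.
z_P − z_E = 0.8487 − 0.5202 = 0.3285.
E = 0.3285 / √2 = 0.3285 / 1.41421 = 0.2323 ≈ 0.23.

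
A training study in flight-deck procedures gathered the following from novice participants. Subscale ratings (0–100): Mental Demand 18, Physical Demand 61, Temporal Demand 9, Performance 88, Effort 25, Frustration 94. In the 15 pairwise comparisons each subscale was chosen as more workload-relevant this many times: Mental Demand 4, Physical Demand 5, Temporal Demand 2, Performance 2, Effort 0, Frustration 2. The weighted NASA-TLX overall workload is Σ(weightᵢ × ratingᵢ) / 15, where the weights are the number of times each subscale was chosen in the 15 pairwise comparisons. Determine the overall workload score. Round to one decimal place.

The tallies are the weights (they sum to 15).
Weighted sum = 4·18 + 5·61 + 2·9 + 2·88 + 0·25 + 2·94
            = 72 + 305 + 18 + 176 + 0 + 188 = 759.
Overall workload = 759 / 15 = 50.6000 ≈ 50.6.

50.6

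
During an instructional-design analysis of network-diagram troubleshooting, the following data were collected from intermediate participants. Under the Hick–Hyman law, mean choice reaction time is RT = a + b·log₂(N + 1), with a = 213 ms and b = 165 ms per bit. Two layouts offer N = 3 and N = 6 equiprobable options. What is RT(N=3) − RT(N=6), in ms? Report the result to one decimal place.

RT(3) = 213 + 165·log₂(4) = 213 + 165·2.0000 = 543.0000 ms.
RT(6) = 213 + 165·log₂(7) = 213 + 165·2.8074 = 676.2210 ms.
Difference = 543.0000 − 676.2210 = -133.2210 ≈ -133.2 ms.

-133.2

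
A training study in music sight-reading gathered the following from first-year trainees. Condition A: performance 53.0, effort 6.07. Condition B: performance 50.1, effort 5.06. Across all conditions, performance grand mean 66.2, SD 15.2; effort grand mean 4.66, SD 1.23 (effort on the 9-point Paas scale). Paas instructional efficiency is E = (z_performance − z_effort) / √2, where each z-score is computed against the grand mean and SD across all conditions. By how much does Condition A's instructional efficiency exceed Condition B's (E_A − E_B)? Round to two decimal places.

Condition A: z_P = (53.0 − 66.2)/15.2 = -0.8684; z_E = (6.07 − 4.66)/1.23 = 1.1463; E_A = (-0.8684 − 1.1463)/√2 = -1.4246.
Condition B: z_P = (50.1 − 66.2)/15.2 = -1.0592; z_E = (5.06 − 4.66)/1.23 = 0.3252; E_B = (-1.0592 − 0.3252)/√2 = -0.9789.
E_A − E_B = -1.4246 − (-0.9789) = -0.4457 ≈ -0.45.

-0.45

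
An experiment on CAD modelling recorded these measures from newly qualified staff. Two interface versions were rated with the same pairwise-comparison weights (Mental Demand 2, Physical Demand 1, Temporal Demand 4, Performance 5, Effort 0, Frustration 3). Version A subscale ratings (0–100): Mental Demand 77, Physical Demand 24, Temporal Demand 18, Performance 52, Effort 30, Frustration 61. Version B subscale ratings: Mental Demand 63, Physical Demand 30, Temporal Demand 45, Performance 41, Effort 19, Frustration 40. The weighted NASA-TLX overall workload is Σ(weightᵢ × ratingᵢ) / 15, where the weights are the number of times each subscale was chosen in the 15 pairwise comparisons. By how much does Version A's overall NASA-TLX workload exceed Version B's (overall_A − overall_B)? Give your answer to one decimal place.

Version A weighted sum = 2·77 + 1·24 + 4·18 + 5·52 + 0·30 + 3·61 = 154 + 24 + 72 + 260 + 0 + 183 = 693; overall_A = 693/15 = 46.2000.
Version B weighted sum = 2·63 + 1·30 + 4·45 + 5·41 + 0·19 + 3·40 = 126 + 30 + 180 + 205 + 0 + 120 = 661; overall_B = 661/15 = 44.0667.
Difference = 46.2000 − 44.0667 = 2.1333 ≈ 2.1.

2.1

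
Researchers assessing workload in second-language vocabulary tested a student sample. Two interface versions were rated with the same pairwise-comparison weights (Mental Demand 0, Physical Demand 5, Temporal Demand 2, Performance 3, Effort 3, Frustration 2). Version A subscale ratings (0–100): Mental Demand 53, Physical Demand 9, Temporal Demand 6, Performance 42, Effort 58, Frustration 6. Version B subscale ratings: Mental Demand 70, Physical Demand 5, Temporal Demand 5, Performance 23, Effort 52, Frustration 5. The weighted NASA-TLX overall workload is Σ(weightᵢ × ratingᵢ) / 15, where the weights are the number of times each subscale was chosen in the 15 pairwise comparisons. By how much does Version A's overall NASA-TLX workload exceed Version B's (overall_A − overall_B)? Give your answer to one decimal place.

Version A weighted sum = 0·53 + 5·9 + 2·6 + 3·42 + 3·58 + 2·6 = 0 + 45 + 12 + 126 + 174 + 12 = 369; overall_A = 369/15 = 24.6000.
Version B weighted sum = 0·70 + 5·5 + 2·5 + 3·23 + 3·52 + 2·5 = 0 + 25 + 10 + 69 + 156 + 10 = 270; overall_B = 270/15 = 18.0000.
Difference = 24.6000 − 18.0000 = 6.6000 ≈ 6.6.

6.6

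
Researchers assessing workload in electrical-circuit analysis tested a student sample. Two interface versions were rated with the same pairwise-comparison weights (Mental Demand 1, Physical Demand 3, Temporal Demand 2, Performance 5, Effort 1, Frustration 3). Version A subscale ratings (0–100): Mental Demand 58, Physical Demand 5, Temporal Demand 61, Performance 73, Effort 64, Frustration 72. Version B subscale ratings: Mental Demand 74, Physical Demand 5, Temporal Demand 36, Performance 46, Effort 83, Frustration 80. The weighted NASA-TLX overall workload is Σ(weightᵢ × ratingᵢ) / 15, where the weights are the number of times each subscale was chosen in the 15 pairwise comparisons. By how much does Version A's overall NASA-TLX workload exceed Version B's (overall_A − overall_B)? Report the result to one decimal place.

8.4

Version A weighted sum = 1·58 + 3·5 + 2·61 + 5·73 + 1·64 + 3·72 = 58 + 15 + 122 + 365 + 64 + 216 = 840; overall_A = 840/15 = 56.0000.
Version B weighted sum = 1·74 + 3·5 + 2·36 + 5·46 + 1·83 + 3·80 = 74 + 15 + 72 + 230 + 83 + 240 = 714; overall_B = 714/15 = 47.6000.
Difference = 56.0000 − 47.6000 = 8.4000 ≈ 8.4.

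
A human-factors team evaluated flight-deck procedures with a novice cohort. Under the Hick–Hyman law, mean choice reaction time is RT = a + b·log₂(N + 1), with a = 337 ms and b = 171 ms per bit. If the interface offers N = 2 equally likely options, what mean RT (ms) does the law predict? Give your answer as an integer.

608

log₂(2 + 1) = log₂(3) = 1.5850.
RT = 337 + 171 × 1.5850 = 337 + 271.0350 = 608.0350 ms.
≈ 608 ms.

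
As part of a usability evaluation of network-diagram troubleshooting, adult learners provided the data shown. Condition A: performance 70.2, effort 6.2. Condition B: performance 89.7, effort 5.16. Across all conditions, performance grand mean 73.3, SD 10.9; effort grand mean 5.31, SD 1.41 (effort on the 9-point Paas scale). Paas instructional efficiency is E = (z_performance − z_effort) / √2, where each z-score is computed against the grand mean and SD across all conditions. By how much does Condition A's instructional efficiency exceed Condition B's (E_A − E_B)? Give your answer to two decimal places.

-1.79

Condition A: z_P = (70.2 − 73.3)/10.9 = -0.2844; z_E = (6.2 − 5.31)/1.41 = 0.6312; E_A = (-0.2844 − 0.6312)/√2 = -0.6474.
Condition B: z_P = (89.7 − 73.3)/10.9 = 1.5046; z_E = (5.16 − 5.31)/1.41 = -0.1064; E_B = (1.5046 − (-0.1064))/√2 = 1.1391.
E_A − E_B = -0.6474 − 1.1391 = -1.7865 ≈ -1.79.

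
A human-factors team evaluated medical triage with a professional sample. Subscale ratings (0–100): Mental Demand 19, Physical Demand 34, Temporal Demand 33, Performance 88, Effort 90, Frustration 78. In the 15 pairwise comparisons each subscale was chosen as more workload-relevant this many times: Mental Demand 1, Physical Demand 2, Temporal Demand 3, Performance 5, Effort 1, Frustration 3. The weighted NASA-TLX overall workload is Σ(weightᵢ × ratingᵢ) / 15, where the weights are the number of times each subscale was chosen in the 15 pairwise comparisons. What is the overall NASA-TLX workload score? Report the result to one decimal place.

The tallies are the weights (they sum to 15).
Weighted sum = 1·19 + 2·34 + 3·33 + 5·88 + 1·90 + 3·78
            = 19 + 68 + 99 + 440 + 90 + 234 = 950.
Overall workload = 950 / 15 = 63.3333 ≈ 63.3.

63.3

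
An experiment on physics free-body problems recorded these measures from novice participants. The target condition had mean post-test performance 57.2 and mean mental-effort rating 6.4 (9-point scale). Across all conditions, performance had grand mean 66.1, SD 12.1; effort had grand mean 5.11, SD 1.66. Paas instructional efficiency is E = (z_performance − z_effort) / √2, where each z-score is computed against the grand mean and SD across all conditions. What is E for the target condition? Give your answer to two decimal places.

-1.07

z_performance = (57.2 − 66.1) / 12.1 = -8.9000 / 12.1 = -0.7355.
z_effort = (6.4 − 5.11) / 1.66 = 1.2900 / 1.66 = 0.7771.
z_P − z_E = -0.7355 − 0.7771 = -1.5126.
E = -1.5126 / √2 = -1.5126 / 1.41421 = -1.0696 ≈ -1.07.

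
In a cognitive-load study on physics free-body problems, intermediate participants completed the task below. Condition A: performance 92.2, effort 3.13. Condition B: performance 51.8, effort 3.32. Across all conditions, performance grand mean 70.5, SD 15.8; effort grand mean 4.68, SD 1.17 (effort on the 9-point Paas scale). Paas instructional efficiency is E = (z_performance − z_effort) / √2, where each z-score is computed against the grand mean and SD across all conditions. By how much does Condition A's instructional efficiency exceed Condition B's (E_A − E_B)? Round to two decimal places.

1.92

Condition A: z_P = (92.2 − 70.5)/15.8 = 1.3734; z_E = (3.13 − 4.68)/1.17 = -1.3248; E_A = (1.3734 − (-1.3248))/√2 = 1.9079.
Condition B: z_P = (51.8 − 70.5)/15.8 = -1.1835; z_E = (3.32 − 4.68)/1.17 = -1.1624; E_B = (-1.1835 − (-1.1624))/√2 = -0.0149.
E_A − E_B = 1.9079 − (-0.0149) = 1.9228 ≈ 1.92.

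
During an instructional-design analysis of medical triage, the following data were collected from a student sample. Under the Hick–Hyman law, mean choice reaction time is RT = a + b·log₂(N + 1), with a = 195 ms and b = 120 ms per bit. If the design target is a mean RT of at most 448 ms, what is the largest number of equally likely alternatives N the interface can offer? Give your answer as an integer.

3

Set 195 + 120·log₂(N + 1) ≤ 448.
log₂(N + 1) ≤ (448 − 195) / 120 = 2.1083.
N + 1 ≤ 2^2.1083 = 4.3118.
N ≤ 3.3118, so the largest integer N is 3.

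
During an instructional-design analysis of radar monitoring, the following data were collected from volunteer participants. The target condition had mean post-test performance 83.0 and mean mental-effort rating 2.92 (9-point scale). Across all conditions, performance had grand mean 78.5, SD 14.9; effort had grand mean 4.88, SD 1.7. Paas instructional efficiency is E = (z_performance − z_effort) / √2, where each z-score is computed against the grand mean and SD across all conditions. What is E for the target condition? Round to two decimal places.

z_performance = (83.0 − 78.5) / 14.9 = 4.5000 / 14.9 = 0.3020.
z_effort = (2.92 − 4.88) / 1.7 = -1.9600 / 1.7 = -1.1529.
z_P − z_E = 0.3020 − (-1.1529) = 1.4549.
E = 1.4549 / √2 = 1.4549 / 1.41421 = 1.0288 ≈ 1.03.

1.03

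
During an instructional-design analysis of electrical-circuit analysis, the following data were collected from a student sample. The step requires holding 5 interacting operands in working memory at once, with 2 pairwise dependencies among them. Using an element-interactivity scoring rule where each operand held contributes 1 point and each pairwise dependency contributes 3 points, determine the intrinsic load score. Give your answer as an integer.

Element contribution: 5 × 1 = 5.
Interaction contribution: 2 × 3 = 6.
Intrinsic load = 5 + 6 = 11.

11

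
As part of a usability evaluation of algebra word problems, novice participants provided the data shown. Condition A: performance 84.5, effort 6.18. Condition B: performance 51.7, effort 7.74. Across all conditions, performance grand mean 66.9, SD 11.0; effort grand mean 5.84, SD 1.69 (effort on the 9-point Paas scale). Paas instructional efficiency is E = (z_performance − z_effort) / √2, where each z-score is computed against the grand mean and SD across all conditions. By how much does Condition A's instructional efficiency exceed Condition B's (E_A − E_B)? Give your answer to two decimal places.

2.76

Condition A: z_P = (84.5 − 66.9)/11.0 = 1.6000; z_E = (6.18 − 5.84)/1.69 = 0.2012; E_A = (1.6000 − 0.2012)/√2 = 0.9891.
Condition B: z_P = (51.7 − 66.9)/11.0 = -1.3818; z_E = (7.74 − 5.84)/1.69 = 1.1243; E_B = (-1.3818 − 1.1243)/√2 = -1.7721.
E_A − E_B = 0.9891 − (-1.7721) = 2.7612 ≈ 2.76.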